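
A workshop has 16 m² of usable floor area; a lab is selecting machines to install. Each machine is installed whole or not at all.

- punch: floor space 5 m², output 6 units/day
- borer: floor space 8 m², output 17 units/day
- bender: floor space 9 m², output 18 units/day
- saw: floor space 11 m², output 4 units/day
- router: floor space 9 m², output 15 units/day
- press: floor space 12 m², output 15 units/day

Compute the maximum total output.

24

Allowing fractional choices, the relaxed optimum would be about 33.0, but machines are indivisible.
punch + bender: floor space 5 + 9 = 14 ≤ 16, output 6 + 18 = 24.
punch + borer: floor space 5 + 8 = 13 ≤ 16, output 6 + 17 = 23.
Best is punch and bender with total output 24.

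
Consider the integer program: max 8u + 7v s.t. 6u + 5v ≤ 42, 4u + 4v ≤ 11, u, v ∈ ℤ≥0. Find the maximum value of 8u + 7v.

(u,v)=(2,0) is feasible, giving 16.
(u,v)=(1,1) is feasible, giving 15.
Maximum is 16 at (u,v)=(2,0).

16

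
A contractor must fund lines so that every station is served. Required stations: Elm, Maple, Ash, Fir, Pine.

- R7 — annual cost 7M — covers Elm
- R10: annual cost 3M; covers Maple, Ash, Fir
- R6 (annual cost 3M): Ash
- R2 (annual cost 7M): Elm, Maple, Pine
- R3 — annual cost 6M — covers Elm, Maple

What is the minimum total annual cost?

Choose R10 and R2: together they cover Elm, Maple, Ash, Fir, Pine — every station.
Total annual cost: 3 + 7 = 10.
No cover costs less than 10.

10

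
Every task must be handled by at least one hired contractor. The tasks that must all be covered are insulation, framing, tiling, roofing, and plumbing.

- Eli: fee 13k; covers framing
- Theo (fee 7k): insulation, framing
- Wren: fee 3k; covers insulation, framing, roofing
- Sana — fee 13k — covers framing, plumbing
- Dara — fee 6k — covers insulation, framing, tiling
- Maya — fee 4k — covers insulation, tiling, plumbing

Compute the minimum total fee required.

7

Choose Wren and Maya: together they cover insulation, framing, tiling, roofing, plumbing — every task.
Total fee: 3 + 4 = 7.
No cover costs less than 7.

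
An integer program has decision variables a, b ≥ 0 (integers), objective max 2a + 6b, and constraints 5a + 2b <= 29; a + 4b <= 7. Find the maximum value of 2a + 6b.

Relaxing integrality, the LP optimum is 13.33 at (a,b) = (5.67, 0.333), which is not an integer point.
(a,b)=(3,1): 5·3+2·1=17≤29, 1·3+4·1=7≤7, objective 12.
(a,b)=(2,1): 5·2+2·1=12≤29, 1·2+4·1=6≤7, objective 10.
(a,b)=(5,0): 5·5+2·0=25≤29, 1·5+4·0=5≤7, objective 10.
The best lattice point is (3,1), giving 12.

12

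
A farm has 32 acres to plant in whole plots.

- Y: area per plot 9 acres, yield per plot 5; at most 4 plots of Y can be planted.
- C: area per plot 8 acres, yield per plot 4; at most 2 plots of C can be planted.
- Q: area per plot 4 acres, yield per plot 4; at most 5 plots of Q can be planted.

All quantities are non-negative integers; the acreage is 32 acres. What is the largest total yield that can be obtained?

This is a bounded integer knapsack.
Q has the best ratio (4/4); taking only Q gives at most 5×4 = 20 (stopped by the supply cap of 5).
Mixing does better — 1×Y and 5×Q: area 29 ≤ 32, yield 1·5 + 5·4 = 25.

25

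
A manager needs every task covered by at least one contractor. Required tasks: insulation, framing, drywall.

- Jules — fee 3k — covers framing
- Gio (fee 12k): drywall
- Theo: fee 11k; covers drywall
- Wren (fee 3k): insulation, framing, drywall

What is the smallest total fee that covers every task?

3

Wren alone covers insulation, framing, drywall — every task.
Total fee: 3.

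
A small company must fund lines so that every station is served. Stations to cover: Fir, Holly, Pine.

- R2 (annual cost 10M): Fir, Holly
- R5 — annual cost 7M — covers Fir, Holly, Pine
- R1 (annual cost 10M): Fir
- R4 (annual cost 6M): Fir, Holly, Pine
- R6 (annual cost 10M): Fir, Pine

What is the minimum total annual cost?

R4 alone covers Fir, Holly, Pine — every station.
Total annual cost: 6.
No cover costs less than 6.

6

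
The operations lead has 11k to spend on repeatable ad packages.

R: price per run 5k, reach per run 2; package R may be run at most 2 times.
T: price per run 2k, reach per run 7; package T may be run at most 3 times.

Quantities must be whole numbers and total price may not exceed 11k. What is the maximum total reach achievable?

1×R and 3×T: price 11 ≤ 11, reach 1·2 + 3·7 = 23.
3×T: price 6 ≤ 11, reach 3·7 = 21.
Best is 23.

23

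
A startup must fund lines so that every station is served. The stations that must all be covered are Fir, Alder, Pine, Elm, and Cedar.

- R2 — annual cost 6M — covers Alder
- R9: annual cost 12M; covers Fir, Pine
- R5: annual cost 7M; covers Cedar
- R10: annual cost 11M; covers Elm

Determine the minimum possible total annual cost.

This is an integer covering problem.
Choose R2, R9, R5, and R10: together they cover Fir, Alder, Pine, Elm, Cedar — every station.
Total annual cost: 6 + 12 + 7 + 11 = 36.
No cover costs less than 36.

36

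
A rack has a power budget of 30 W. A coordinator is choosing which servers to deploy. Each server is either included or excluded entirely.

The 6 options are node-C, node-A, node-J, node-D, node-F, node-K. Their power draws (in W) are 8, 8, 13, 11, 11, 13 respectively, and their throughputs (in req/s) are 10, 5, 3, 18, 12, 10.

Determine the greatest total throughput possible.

This is an integer program with binary decision variables.
Take node-C, node-D, and node-F: power draw 8 + 11 + 11 = 30 ≤ 30, throughput 10 + 18 + 12 = 40.
No other feasible combination does better.

40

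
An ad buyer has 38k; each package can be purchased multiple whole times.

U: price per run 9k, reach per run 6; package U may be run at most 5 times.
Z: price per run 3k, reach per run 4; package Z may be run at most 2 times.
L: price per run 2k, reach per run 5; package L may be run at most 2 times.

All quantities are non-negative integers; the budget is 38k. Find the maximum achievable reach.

Take 3×U, 2×Z, and 2×L: price 37 ≤ 38, reach 3·6 + 2·4 + 2·5 = 36.
L has the best ratio (5/2) and is taken to its limit of 2; remaining capacity is filled optimally with the others.

36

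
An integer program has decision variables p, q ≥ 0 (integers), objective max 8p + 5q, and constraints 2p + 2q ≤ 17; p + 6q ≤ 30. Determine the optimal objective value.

(p,q)=(8,0) is feasible, giving 64.
(p,q)=(7,1) is feasible, giving 61.
(p,q)=(7,0) is feasible, giving 56.
Maximum is 64 at (p,q)=(8,0).

64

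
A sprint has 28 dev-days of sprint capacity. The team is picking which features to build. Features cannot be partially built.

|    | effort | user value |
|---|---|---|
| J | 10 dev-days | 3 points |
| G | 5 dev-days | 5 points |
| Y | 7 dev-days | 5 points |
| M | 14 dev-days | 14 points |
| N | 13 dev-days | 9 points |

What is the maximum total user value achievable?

24

Allowing fractional choices, the relaxed optimum would be about 25.4, but features are indivisible.
G + Y + M: effort 5 + 7 + 14 = 26 ≤ 28, user value 5 + 5 + 14 = 24.
M + N: effort 14 + 13 = 27 ≤ 28, user value 14 + 9 = 23.
G + M: effort 5 + 14 = 19 ≤ 28, user value 5 + 14 = 19.
Best is G, Y, and M with total user value 24.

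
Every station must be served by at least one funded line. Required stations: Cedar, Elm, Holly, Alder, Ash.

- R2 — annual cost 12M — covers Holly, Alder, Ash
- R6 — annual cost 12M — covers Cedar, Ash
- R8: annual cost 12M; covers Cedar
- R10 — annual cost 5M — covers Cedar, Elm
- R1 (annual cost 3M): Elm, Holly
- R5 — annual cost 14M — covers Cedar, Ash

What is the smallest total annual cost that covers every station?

17

This is an integer covering problem.
The greedy cost-per-new-station heuristic would pick R1, R10, and R2 for 20, but a cheaper cover exists.
Choose R2 and R10: together they cover Cedar, Elm, Holly, Alder, Ash — every station.
Total annual cost: 12 + 5 = 17.
No cover costs less than 17.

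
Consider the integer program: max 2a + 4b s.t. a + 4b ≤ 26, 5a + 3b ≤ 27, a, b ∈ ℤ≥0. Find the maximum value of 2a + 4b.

26

Relaxing integrality, the LP optimum is 27.76 at (a,b) = (1.76, 6.06), which is not an integer point.
(a,b)=(1,6): 1·1+4·6=25≤26, 5·1+3·6=23≤27, objective 26.
(a,b)=(0,6): 1·0+4·6=24≤26, 5·0+3·6=18≤27, objective 24.
(a,b)=(2,5): 1·2+4·5=22≤26, 5·2+3·5=25≤27, objective 24.
The best lattice point is (1,6), giving 26.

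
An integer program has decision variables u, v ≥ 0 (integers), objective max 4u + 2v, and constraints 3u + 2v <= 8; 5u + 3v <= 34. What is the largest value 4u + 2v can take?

(u,v)=(2,1) is feasible, giving 10.
(u,v)=(1,2) is feasible, giving 8.
(u,v)=(2,0) is feasible, giving 8.
(u,v)=(1,1) is feasible, giving 6.
No feasible integer point exceeds 10.

10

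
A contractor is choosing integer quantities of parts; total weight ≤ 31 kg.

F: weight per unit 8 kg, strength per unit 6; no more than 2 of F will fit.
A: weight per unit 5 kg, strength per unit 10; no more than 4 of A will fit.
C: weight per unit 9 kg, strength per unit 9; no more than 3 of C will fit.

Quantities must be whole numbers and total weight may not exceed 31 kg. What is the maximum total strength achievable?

49

This is a bounded integer knapsack.
A has the best ratio (10/5); taking only A gives at most 4×10 = 40 (stopped by the supply cap of 4).
Mixing does better — 4×A and 1×C: weight 29 ≤ 31, strength 4·10 + 1·9 = 49.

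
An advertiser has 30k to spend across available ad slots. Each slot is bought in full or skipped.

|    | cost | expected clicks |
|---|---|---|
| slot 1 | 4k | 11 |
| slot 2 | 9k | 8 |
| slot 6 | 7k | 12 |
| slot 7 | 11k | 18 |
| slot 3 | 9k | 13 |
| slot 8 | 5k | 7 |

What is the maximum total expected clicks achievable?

49

Take slot 1, slot 7, slot 3, and slot 8: cost 4 + 11 + 9 + 5 = 29 ≤ 30, expected clicks 11 + 18 + 13 + 7 = 49.
No other feasible combination does better.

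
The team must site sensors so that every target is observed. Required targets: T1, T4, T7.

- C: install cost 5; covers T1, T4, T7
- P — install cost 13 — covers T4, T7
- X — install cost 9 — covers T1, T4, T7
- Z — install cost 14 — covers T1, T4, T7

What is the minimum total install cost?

5

C alone covers T1, T4, T7 — every target.
Total install cost: 5.
No cover costs less than 5.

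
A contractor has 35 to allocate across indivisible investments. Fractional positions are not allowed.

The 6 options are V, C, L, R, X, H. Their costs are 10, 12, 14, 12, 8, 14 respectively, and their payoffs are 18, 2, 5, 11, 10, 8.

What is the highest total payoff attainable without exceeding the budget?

Take V, R, and X: cost 10 + 12 + 8 = 30 ≤ 35, payoff 18 + 11 + 10 = 39.
No other feasible combination does better.

39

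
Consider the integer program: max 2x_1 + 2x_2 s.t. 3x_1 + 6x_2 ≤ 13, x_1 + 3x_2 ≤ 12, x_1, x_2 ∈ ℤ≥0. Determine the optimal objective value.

8

The continuous relaxation peaks at (4.33, 0) with value 8.67; rounding to a feasible lattice point costs some objective.
(x_1,x_2)=(4,0): 3·4+6·0=12≤13, 1·4+3·0=4≤12, objective 8.
(x_1,x_2)=(3,0): 3·3+6·0=9≤13, 1·3+3·0=3≤12, objective 6.
Maximum is 8 at (x_1,x_2)=(4,0).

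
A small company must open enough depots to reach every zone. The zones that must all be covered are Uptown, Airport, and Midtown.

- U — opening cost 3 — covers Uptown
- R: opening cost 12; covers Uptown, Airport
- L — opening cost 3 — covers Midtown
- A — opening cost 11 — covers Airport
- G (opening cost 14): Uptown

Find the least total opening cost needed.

This is a weighted set-cover instance.
The greedy cost-per-new-zone heuristic would pick U, L, and A for 17, but a cheaper cover exists.
Choose R and L: together they cover Uptown, Airport, Midtown — every zone.
Total opening cost: 12 + 3 = 15.
No cover costs less than 15.

15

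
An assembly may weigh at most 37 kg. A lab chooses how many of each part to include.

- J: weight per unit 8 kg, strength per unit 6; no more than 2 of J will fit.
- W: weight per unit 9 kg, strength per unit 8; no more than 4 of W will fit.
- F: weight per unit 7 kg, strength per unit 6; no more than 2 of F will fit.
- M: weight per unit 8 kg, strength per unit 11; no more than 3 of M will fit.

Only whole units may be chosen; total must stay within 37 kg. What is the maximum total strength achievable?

1×W and 3×M: weight 33 ≤ 37, strength 1·8 + 3·11 = 41.
1×F and 3×M: weight 31 ≤ 37, strength 1·6 + 3·11 = 39.
Best is 41.

41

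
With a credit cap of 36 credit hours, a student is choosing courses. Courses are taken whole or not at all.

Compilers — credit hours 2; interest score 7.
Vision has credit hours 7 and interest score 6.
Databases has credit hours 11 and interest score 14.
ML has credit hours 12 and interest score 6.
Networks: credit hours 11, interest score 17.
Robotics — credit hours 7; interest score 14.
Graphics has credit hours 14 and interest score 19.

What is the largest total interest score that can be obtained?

57

Compilers + Networks + Robotics + Graphics: credit hours 2 + 11 + 7 + 14 = 34 ≤ 36, interest score 7 + 17 + 14 + 19 = 57.
Compilers + Databases + Robotics + Graphics: credit hours 2 + 11 + 7 + 14 = 34 ≤ 36, interest score 7 + 14 + 14 + 19 = 54.
Compilers + Databases + Networks + Robotics: credit hours 2 + 11 + 11 + 7 = 31 ≤ 36, interest score 7 + 14 + 17 + 14 = 52.
Best is Compilers, Networks, Robotics, and Graphics with total interest score 57.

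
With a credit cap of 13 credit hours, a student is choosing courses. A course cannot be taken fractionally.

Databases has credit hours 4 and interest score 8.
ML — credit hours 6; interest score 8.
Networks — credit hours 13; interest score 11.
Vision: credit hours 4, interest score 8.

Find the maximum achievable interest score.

Allowing fractional choices, the relaxed optimum would be about 22.7, but courses are indivisible.
ML + Vision: credit hours 6 + 4 = 10 ≤ 13, interest score 8 + 8 = 16.
Databases + ML: credit hours 4 + 6 = 10 ≤ 13, interest score 8 + 8 = 16.
Databases + Vision: credit hours 4 + 4 = 8 ≤ 13, interest score 8 + 8 = 16.
The maximum interest score is 16; one optimal choice is Databases and Vision.

16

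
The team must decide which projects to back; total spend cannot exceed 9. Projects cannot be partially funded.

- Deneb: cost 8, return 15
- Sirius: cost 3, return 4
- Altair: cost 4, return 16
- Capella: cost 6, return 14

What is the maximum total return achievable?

Take Sirius and Altair: cost 3 + 4 = 7 ≤ 9, return 4 + 16 = 20.
No other feasible combination does better.

20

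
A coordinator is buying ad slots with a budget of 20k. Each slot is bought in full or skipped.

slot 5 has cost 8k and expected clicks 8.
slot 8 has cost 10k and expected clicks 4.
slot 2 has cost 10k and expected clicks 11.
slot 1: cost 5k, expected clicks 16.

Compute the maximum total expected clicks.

Allowing fractional choices, the relaxed optimum would be about 32.0, but ad slots are indivisible.
slot 5 + slot 1: cost 8 + 5 = 13 ≤ 20, expected clicks 8 + 16 = 24.
slot 2 + slot 1: cost 10 + 5 = 15 ≤ 20, expected clicks 11 + 16 = 27.
slot 8 + slot 1: cost 10 + 5 = 15 ≤ 20, expected clicks 4 + 16 = 20.
Best is slot 2 and slot 1 with total expected clicks 27.

27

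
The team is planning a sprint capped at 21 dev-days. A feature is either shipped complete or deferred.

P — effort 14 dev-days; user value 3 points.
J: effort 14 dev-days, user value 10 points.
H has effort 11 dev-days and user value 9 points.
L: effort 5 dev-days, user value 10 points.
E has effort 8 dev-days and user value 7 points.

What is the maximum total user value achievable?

Treat it as a binary knapsack problem.
Take J and L: effort 14 + 5 = 19 ≤ 21, user value 10 + 10 = 20.
No other feasible combination does better.

20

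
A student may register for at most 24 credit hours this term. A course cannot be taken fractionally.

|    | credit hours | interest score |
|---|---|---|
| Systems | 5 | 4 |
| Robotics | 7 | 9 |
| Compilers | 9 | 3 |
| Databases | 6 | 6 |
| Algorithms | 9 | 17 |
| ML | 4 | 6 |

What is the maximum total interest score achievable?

This is a 0-1 knapsack instance.
Allowing fractional choices, the relaxed optimum would be about 36.0, but courses are indivisible.
Systems + Databases + Algorithms + ML: credit hours 5 + 6 + 9 + 4 = 24 ≤ 24, interest score 4 + 6 + 17 + 6 = 33.
Robotics + Databases + Algorithms: credit hours 7 + 6 + 9 = 22 ≤ 24, interest score 9 + 6 + 17 = 32.
Robotics + Algorithms + ML: credit hours 7 + 9 + 4 = 20 ≤ 24, interest score 9 + 17 + 6 = 32.
Best is Systems, Databases, Algorithms, and ML with total interest score 33.

33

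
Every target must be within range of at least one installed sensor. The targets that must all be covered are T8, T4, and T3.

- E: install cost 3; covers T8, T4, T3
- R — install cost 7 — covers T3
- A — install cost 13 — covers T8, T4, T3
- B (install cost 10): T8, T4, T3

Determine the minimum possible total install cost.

3

This is an integer covering problem.
E alone covers T8, T4, T3 — every target.
Total install cost: 3.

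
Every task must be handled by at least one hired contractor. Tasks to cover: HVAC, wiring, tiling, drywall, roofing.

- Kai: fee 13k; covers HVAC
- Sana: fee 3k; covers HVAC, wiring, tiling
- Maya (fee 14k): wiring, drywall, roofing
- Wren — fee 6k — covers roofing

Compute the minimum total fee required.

Choose Sana and Maya: together they cover HVAC, wiring, tiling, drywall, roofing — every task.
Total fee: 3 + 14 = 17.

17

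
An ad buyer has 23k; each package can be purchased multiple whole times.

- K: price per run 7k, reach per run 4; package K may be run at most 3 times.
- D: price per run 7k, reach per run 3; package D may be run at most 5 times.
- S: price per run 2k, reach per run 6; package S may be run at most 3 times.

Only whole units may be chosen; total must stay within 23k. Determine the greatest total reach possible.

26

2×K and 3×S: price 20 ≤ 23, reach 2·4 + 3·6 = 26.
1×K, 1×D, and 3×S: price 20 ≤ 23, reach 1·4 + 1·3 + 3·6 = 25.
Best is 26.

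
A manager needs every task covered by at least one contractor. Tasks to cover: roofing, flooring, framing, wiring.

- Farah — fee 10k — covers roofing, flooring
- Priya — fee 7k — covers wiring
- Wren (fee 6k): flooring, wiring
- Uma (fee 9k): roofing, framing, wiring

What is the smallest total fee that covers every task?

15

This is an integer covering problem.
Choose Wren and Uma: together they cover roofing, flooring, framing, wiring — every task.
Total fee: 6 + 9 = 15.
No cover costs less than 15.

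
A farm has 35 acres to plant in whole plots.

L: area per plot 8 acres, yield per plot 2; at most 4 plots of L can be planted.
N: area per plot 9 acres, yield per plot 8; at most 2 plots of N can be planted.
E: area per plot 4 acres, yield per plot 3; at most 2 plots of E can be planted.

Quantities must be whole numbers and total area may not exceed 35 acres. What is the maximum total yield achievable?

N has the best ratio (8/9); taking only N gives at most 2×8 = 16 (stopped by the supply cap of 2).
Mixing does better — 1×L, 2×N, and 2×E: area 34 ≤ 35, yield 1·2 + 2·8 + 2·3 = 24.

24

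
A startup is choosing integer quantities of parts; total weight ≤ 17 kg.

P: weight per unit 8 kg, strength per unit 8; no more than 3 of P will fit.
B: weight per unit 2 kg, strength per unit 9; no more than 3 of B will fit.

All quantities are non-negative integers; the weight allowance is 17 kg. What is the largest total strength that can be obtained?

1×P and 3×B: weight 14 ≤ 17, strength 1·8 + 3·9 = 35.
3×B: weight 6 ≤ 17, strength 3·9 = 27.
Best is 35.

35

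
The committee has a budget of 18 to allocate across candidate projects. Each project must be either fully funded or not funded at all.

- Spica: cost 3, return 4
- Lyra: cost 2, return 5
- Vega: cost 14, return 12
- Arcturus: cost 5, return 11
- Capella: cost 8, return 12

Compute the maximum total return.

32

Lyra + Arcturus + Capella: cost 2 + 5 + 8 = 15 ≤ 18, return 5 + 11 + 12 = 28.
Spica + Lyra + Arcturus + Capella: cost 3 + 2 + 5 + 8 = 18 ≤ 18, return 4 + 5 + 11 + 12 = 32.
Best is Spica, Lyra, Arcturus, and Capella with total return 32.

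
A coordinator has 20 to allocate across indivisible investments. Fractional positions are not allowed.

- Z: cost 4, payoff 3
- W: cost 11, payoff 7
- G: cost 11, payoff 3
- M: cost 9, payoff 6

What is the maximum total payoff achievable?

W + M: cost 11 + 9 = 20 ≤ 20, payoff 7 + 6 = 13.
Z + M: cost 4 + 9 = 13 ≤ 20, payoff 3 + 6 = 9.
Z + W: cost 4 + 11 = 15 ≤ 20, payoff 3 + 7 = 10.
Best is W and M with total payoff 13.

13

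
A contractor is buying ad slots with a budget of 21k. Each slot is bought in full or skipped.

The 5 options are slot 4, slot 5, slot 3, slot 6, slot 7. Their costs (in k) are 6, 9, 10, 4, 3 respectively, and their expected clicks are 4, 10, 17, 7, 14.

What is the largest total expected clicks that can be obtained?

Allowing fractional choices, the relaxed optimum would be about 42.4, but ad slots are indivisible.
slot 3 + slot 6 + slot 7: cost 10 + 4 + 3 = 17 ≤ 21, expected clicks 17 + 7 + 14 = 38.
slot 4 + slot 3 + slot 7: cost 6 + 10 + 3 = 19 ≤ 21, expected clicks 4 + 17 + 14 = 35.
slot 3 + slot 7: cost 10 + 3 = 13 ≤ 21, expected clicks 17 + 14 = 31.
Best is slot 3, slot 6, and slot 7 with total expected clicks 38.

38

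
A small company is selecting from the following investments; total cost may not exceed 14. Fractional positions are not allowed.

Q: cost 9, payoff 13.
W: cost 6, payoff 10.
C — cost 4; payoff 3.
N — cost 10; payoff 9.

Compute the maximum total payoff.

16

Q + C: cost 9 + 4 = 13 ≤ 14, payoff 13 + 3 = 16.
Q: cost 9 ≤ 14, payoff 13.
Best is Q and C with total payoff 16.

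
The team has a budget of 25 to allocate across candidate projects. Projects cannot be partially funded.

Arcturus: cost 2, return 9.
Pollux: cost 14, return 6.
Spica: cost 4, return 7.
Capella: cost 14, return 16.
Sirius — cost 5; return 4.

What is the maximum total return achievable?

Take Arcturus, Spica, Capella, and Sirius: cost 2 + 4 + 14 + 5 = 25 ≤ 25, return 9 + 7 + 16 + 4 = 36.
No other feasible combination does better.

36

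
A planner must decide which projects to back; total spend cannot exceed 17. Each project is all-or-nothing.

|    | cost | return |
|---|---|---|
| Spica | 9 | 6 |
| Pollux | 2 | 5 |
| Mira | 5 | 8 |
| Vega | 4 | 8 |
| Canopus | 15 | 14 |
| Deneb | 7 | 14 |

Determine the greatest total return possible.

30

This is a 0-1 knapsack instance.
Allowing fractional choices, the relaxed optimum would be about 33.4, but projects are indivisible.
Pollux + Vega + Deneb: cost 2 + 4 + 7 = 13 ≤ 17, return 5 + 8 + 14 = 27.
Mira + Vega + Deneb: cost 5 + 4 + 7 = 16 ≤ 17, return 8 + 8 + 14 = 30.
Best is Mira, Vega, and Deneb with total return 30.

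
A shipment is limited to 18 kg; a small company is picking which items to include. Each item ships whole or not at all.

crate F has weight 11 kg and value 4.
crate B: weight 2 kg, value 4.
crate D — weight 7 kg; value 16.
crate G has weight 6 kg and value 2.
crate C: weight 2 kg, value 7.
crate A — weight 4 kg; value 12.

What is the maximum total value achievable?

39

Treat it as a binary knapsack problem.
crate B + crate D + crate C + crate A: weight 2 + 7 + 2 + 4 = 15 ≤ 18, value 4 + 16 + 7 + 12 = 39.
crate D + crate C + crate A: weight 7 + 2 + 4 = 13 ≤ 18, value 16 + 7 + 12 = 35.
crate B + crate D + crate A: weight 2 + 7 + 4 = 13 ≤ 18, value 4 + 16 + 12 = 32.
Best is crate B, crate D, crate C, and crate A with total value 39.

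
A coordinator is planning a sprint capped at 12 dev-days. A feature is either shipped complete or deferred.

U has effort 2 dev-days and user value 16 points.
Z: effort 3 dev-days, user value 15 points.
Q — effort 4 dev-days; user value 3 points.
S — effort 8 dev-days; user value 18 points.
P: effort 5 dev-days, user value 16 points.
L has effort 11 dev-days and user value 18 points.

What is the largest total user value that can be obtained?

Allowing fractional choices, the relaxed optimum would be about 51.5, but features are indivisible.
U + Z + P: effort 2 + 3 + 5 = 10 ≤ 12, user value 16 + 15 + 16 = 47.
U + Q + P: effort 2 + 4 + 5 = 11 ≤ 12, user value 16 + 3 + 16 = 35.
U + Z + Q: effort 2 + 3 + 4 = 9 ≤ 12, user value 16 + 15 + 3 = 34.
Best is U, Z, and P with total user value 47.

47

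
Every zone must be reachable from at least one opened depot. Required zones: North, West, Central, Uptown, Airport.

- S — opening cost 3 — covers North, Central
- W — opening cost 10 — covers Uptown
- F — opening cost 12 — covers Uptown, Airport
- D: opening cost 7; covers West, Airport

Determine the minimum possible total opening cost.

This is a weighted set-cover instance.
Choose S, W, and D: together they cover North, West, Central, Uptown, Airport — every zone.
Total opening cost: 3 + 10 + 7 = 20.
No cover costs less than 20.

20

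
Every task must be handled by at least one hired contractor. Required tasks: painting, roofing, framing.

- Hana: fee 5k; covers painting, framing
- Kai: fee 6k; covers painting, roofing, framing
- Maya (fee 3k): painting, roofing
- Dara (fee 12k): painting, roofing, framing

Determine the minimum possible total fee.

The greedy cost-per-new-task heuristic would pick Maya and Hana for 8, but a cheaper cover exists.
Kai alone covers painting, roofing, framing — every task.
Total fee: 6.
No cover costs less than 6.

6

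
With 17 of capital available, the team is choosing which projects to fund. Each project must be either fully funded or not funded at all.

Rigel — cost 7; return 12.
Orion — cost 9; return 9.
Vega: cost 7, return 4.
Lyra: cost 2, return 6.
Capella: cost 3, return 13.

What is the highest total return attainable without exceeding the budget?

Rigel + Lyra + Capella: cost 7 + 2 + 3 = 12 ≤ 17, return 12 + 6 + 13 = 31.
Orion + Lyra + Capella: cost 9 + 2 + 3 = 14 ≤ 17, return 9 + 6 + 13 = 28.
Rigel + Vega + Capella: cost 7 + 7 + 3 = 17 ≤ 17, return 12 + 4 + 13 = 29.
Best is Rigel, Lyra, and Capella with total return 31.

31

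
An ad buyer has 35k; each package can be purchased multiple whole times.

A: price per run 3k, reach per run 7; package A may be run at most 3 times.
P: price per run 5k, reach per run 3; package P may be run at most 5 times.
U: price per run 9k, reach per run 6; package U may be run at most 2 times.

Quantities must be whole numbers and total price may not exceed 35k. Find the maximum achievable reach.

Take 3×A, 1×P, and 2×U: price 32 ≤ 35, reach 3·7 + 1·3 + 2·6 = 36.
A has the best ratio (7/3) and is taken to its limit of 3; remaining capacity is filled optimally with the others.

36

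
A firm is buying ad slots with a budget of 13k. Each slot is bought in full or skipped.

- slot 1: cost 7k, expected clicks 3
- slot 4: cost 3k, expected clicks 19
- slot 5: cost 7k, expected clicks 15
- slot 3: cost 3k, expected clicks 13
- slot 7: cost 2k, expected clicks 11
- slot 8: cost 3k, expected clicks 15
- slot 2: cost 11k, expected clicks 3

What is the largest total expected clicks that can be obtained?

This is a 0-1 knapsack instance.
Allowing fractional choices, the relaxed optimum would be about 62.3, but ad slots are indivisible.
slot 4 + slot 5 + slot 8: cost 3 + 7 + 3 = 13 ≤ 13, expected clicks 19 + 15 + 15 = 49.
slot 4 + slot 3 + slot 8: cost 3 + 3 + 3 = 9 ≤ 13, expected clicks 19 + 13 + 15 = 47.
slot 4 + slot 3 + slot 7 + slot 8: cost 3 + 3 + 2 + 3 = 11 ≤ 13, expected clicks 19 + 13 + 11 + 15 = 58.
Best is slot 4, slot 3, slot 7, and slot 8 with total expected clicks 58.

58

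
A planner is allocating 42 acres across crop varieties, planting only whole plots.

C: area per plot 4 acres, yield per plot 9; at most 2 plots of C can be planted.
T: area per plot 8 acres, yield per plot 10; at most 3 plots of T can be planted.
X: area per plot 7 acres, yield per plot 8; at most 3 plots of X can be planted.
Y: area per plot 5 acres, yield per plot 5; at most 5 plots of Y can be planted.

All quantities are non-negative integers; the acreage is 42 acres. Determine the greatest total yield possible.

This is a bounded integer knapsack.
Take 2×C, 3×T, and 2×Y: area 42 ≤ 42, yield 2·9 + 3·10 + 2·5 = 58.
C has the best ratio (9/4) and is taken to its limit of 2; remaining capacity is filled optimally with the others.

58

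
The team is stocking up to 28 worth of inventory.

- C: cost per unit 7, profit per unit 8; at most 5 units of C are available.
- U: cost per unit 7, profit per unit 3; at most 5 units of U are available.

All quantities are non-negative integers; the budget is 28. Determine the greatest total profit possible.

4×C: cost 28 ≤ 28, profit 4·8 = 32.
3×C and 1×U: cost 28 ≤ 28, profit 3·8 + 1·3 = 27.
Best is 32.

32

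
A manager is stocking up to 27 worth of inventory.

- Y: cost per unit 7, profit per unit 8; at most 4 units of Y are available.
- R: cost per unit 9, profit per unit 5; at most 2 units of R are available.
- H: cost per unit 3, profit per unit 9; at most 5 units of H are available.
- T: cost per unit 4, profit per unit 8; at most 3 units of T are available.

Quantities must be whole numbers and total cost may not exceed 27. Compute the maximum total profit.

Take 5×H and 3×T: cost 27 ≤ 27, profit 5·9 + 3·8 = 69.
H has the best ratio (9/3) and is taken to its limit of 5; remaining capacity is filled optimally with the others.

69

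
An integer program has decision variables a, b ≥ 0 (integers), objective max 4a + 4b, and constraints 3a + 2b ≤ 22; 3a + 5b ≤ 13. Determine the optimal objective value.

16

Relaxing integrality, the LP optimum is 17.33 at (a,b) = (4.33, 0), which is not an integer point.
(a,b)=(4,0): 3·4+2·0=12≤22, 3·4+5·0=12≤13, objective 16.
(a,b)=(3,0): 3·3+2·0=9≤22, 3·3+5·0=9≤13, objective 12.
Maximum is 16 at (a,b)=(4,0).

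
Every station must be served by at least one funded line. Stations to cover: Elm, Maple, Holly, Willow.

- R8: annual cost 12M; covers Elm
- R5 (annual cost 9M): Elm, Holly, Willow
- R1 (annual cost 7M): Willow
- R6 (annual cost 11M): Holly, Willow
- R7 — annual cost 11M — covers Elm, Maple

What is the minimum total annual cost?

Choose R5 and R7: together they cover Elm, Maple, Holly, Willow — every station.
Total annual cost: 9 + 11 = 20.

20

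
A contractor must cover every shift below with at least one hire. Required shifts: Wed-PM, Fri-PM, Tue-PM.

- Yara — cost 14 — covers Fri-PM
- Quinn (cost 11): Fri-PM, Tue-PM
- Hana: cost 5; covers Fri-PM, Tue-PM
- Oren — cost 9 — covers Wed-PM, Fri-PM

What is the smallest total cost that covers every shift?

This is a weighted set-cover instance.
Choose Hana and Oren: together they cover Wed-PM, Fri-PM, Tue-PM — every shift.
Total cost: 5 + 9 = 14.
No cover costs less than 14.

14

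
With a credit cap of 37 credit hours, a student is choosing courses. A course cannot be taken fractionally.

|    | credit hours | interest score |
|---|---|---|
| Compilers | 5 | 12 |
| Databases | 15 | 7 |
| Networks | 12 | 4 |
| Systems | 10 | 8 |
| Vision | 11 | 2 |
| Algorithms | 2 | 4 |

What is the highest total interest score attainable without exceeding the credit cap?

31

Take Compilers, Databases, Systems, and Algorithms: credit hours 5 + 15 + 10 + 2 = 32 ≤ 37, interest score 12 + 7 + 8 + 4 = 31.
No other feasible combination does better.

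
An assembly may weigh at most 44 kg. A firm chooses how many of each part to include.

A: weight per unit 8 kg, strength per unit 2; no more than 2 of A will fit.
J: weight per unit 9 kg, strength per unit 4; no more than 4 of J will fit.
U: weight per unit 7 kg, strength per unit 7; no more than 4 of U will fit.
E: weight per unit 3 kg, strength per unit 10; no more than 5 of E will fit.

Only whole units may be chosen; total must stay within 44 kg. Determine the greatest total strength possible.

78

Take 4×U and 5×E: weight 43 ≤ 44, strength 4·7 + 5·10 = 78.
E has the best ratio (10/3) and is taken to its limit of 5; remaining capacity is filled optimally with the others.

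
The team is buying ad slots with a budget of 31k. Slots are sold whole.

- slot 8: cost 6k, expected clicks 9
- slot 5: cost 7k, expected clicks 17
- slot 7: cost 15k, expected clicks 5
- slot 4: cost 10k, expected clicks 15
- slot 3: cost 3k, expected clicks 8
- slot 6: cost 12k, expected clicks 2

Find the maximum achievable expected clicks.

Allowing fractional choices, the relaxed optimum would be about 50.7, but ad slots are indivisible.
slot 8 + slot 5 + slot 4: cost 6 + 7 + 10 = 23 ≤ 31, expected clicks 9 + 17 + 15 = 41.
slot 8 + slot 5 + slot 4 + slot 3: cost 6 + 7 + 10 + 3 = 26 ≤ 31, expected clicks 9 + 17 + 15 + 8 = 49.
Best is slot 8, slot 5, slot 4, and slot 3 with total expected clicks 49.

49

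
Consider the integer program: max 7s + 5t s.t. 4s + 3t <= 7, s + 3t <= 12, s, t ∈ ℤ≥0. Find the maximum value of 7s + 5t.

The continuous relaxation peaks at (1.75, 0) with value 12.25; rounding to a feasible lattice point costs some objective.
(s,t)=(1,1) is feasible, giving 12.
(s,t)=(0,2) is feasible, giving 10.
(s,t)=(1,0) is feasible, giving 7.
(s,t)=(0,1) is feasible, giving 5.
The best lattice point is (1,1), giving 12.

12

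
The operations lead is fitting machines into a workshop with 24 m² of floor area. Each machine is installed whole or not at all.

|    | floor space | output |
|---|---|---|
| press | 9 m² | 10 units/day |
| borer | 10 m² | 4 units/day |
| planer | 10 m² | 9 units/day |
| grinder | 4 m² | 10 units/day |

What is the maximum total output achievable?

29

press + planer + grinder: floor space 9 + 10 + 4 = 23 ≤ 24, output 10 + 9 + 10 = 29.
press + borer + grinder: floor space 9 + 10 + 4 = 23 ≤ 24, output 10 + 4 + 10 = 24.
borer + planer + grinder: floor space 10 + 10 + 4 = 24 ≤ 24, output 4 + 9 + 10 = 23.
Best is press, planer, and grinder with total output 29.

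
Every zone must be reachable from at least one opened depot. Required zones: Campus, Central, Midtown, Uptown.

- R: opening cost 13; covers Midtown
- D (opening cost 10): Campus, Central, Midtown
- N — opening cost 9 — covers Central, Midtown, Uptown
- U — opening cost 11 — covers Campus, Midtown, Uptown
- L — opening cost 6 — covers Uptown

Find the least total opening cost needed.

16

The greedy cost-per-new-zone heuristic would pick N and D for 19, but a cheaper cover exists.
Choose D and L: together they cover Campus, Central, Midtown, Uptown — every zone.
Total opening cost: 10 + 6 = 16.
No cover costs less than 16.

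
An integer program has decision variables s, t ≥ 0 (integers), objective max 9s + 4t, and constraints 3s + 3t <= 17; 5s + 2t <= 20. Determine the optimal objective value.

Relaxing integrality, the LP optimum is 37.11 at (s,t) = (2.89, 2.78), which is not an integer point.
(s,t)=(4,0): 3·4+3·0=12≤17, 5·4+2·0=20≤20, objective 36.
(s,t)=(3,2): 3·3+3·2=15≤17, 5·3+2·2=19≤20, objective 35.
(s,t)=(3,1): 3·3+3·1=12≤17, 5·3+2·1=17≤20, objective 31.
Maximum is 36 at (s,t)=(4,0).

36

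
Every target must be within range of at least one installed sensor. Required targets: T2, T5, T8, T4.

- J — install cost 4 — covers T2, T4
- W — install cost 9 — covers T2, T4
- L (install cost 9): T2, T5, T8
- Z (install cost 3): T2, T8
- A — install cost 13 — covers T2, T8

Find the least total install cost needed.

This is an integer covering problem.
The greedy cost-per-new-target heuristic would pick Z, J, and L for 16, but a cheaper cover exists.
Choose J and L: together they cover T2, T5, T8, T4 — every target.
Total install cost: 4 + 9 = 13.
No cover costs less than 13.

13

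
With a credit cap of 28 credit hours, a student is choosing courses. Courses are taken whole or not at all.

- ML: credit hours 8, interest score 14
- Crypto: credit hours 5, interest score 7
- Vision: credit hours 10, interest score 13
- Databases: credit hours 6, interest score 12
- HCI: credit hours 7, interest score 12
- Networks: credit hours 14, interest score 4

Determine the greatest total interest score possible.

45

Take ML, Crypto, Databases, and HCI: credit hours 8 + 5 + 6 + 7 = 26 ≤ 28, interest score 14 + 7 + 12 + 12 = 45.
No other feasible combination does better.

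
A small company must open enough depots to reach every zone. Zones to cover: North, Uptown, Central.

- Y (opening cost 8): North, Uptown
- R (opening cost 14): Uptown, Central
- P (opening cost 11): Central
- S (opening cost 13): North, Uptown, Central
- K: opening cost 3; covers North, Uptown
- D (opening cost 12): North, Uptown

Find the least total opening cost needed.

This is a weighted set-cover instance.
The greedy cost-per-new-zone heuristic would pick K and P for 14, but a cheaper cover exists.
S alone covers North, Uptown, Central — every zone.
Total opening cost: 13.
No cover costs less than 13.

13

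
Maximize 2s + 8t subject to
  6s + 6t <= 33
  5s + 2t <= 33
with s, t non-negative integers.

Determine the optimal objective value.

40

The continuous relaxation peaks at (0, 5.5) with value 44.00; rounding to a feasible lattice point costs some objective.
(s,t)=(0,5): 6·0+6·5=30≤33, 5·0+2·5=10≤33, objective 40.
(s,t)=(1,4): 6·1+6·4=30≤33, 5·1+2·4=13≤33, objective 34.
(s,t)=(0,4): 6·0+6·4=24≤33, 5·0+2·4=8≤33, objective 32.
The best lattice point is (0,5), giving 40.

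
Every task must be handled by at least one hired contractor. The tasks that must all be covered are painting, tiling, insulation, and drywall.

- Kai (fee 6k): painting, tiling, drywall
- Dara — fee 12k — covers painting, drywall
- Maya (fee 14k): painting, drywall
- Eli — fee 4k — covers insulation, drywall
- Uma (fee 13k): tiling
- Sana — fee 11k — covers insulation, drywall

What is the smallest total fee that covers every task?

This is a weighted set-cover instance.
Choose Kai and Eli: together they cover painting, tiling, insulation, drywall — every task.
Total fee: 6 + 4 = 10.

10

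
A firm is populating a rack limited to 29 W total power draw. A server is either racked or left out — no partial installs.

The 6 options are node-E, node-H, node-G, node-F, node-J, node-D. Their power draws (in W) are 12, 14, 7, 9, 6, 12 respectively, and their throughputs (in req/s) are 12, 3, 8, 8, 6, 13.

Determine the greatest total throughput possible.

Treat it as a binary knapsack problem.
Allowing fractional choices, the relaxed optimum would be about 31.0, but servers are indivisible.
node-G + node-F + node-D: power draw 7 + 9 + 12 = 28 ≤ 29, throughput 8 + 8 + 13 = 29.
node-E + node-G + node-F: power draw 12 + 7 + 9 = 28 ≤ 29, throughput 12 + 8 + 8 = 28.
Best is node-G, node-F, and node-D with total throughput 29.

29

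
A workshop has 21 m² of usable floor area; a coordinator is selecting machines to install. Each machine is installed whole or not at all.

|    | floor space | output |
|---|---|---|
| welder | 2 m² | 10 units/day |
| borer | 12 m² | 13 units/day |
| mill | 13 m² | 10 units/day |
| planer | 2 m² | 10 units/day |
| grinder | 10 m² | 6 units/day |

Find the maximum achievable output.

Allowing fractional choices, the relaxed optimum would be about 36.8, but machines are indivisible.
welder + mill + planer: floor space 2 + 13 + 2 = 17 ≤ 21, output 10 + 10 + 10 = 30.
welder + planer + grinder: floor space 2 + 2 + 10 = 14 ≤ 21, output 10 + 10 + 6 = 26.
welder + borer + planer: floor space 2 + 12 + 2 = 16 ≤ 21, output 10 + 13 + 10 = 33.
Best is welder, borer, and planer with total output 33.

33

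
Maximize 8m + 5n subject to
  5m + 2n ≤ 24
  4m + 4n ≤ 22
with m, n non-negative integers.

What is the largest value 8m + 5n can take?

Relaxing integrality, the LP optimum is 40.50 at (m,n) = (4.33, 1.17), which is not an integer point.
(m,n)=(4,1): 5·4+2·1=22≤24, 4·4+4·1=20≤22, objective 37.
(m,n)=(3,2): 5·3+2·2=19≤24, 4·3+4·2=20≤22, objective 34.
(m,n)=(4,0): 5·4+2·0=20≤24, 4·4+4·0=16≤22, objective 32.
The best lattice point is (4,1), giving 37.

37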